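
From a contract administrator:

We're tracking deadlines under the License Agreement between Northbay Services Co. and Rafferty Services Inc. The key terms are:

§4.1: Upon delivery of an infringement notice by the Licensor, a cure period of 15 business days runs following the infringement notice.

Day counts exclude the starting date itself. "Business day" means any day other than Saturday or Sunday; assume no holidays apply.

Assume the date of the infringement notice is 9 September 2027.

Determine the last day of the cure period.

30 September 2027

The last day of the cure period: 15 business days after Thursday, 9 September 2027, skipping weekends — Sep 10, Sep 13, Sep 14, Sep 15, …, Sep 28, Sep 29, Sep 30 — lands on Thursday, 30 September 2027.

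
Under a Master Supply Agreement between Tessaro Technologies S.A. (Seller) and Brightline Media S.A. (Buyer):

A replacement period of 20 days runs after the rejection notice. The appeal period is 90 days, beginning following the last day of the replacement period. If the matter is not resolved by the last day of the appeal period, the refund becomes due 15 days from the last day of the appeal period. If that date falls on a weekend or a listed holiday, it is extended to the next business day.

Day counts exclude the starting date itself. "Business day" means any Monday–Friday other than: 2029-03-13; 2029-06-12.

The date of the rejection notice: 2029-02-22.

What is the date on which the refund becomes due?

The last day of the replacement period: 20 calendar days after 2029-02-22 is 2029-03-14.
The last day of the appeal period: 90 calendar days after 2029-03-14 is 2029-06-12.
Adding 15 calendar days to 2029-06-12 gives 2029-06-27, which is the date on which the refund becomes due. 2029-06-27 is a Wednesday and is not a listed holiday, so no roll-forward applies.

2029-06-27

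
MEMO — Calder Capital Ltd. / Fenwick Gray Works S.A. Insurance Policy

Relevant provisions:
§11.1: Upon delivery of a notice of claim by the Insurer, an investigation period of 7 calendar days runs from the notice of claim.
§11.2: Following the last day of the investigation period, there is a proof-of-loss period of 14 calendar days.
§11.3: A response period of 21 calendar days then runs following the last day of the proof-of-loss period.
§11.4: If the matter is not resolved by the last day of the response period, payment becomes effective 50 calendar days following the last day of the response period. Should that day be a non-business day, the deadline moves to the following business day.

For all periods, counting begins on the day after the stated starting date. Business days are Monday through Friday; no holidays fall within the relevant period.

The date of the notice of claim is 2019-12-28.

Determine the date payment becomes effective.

The last day of the investigation period: 7 calendar days after 2019-12-28 is 2020-01-04.
The last day of the proof-of-loss period: 2020-01-04 + 14 days = 2020-01-18.
The last day of the response period: 21 calendar days after 2020-01-18 is 2020-02-08.
The date payment becomes effective: 50 calendar days after 2020-02-08 is 2020-03-29. That falls on a Sunday, so it rolls to the next business day, Monday, 2020-03-30.

2020-03-30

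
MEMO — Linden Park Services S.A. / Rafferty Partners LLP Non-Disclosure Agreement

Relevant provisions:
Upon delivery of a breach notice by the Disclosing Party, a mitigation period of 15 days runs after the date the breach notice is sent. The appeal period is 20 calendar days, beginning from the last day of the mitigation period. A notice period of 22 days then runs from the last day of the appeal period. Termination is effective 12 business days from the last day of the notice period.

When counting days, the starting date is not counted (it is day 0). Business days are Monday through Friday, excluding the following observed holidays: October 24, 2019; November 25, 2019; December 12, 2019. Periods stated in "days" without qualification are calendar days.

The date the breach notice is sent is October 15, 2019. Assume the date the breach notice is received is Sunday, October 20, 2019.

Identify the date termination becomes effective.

The last day of the mitigation period: 15 calendar days after October 15, 2019 is October 30, 2019.
The last day of the appeal period: 20 calendar days after October 30, 2019 is November 19, 2019.
The last day of the notice period: 22 calendar days after November 19, 2019 is December 11, 2019.
From Wednesday, December 11, 2019, 12 business days (Dec 13, Dec 16, Dec 17, Dec 18, …, Dec 26, Dec 27, Dec 30, skipping weekends and the listed holiday on Dec 12) brings us to Monday, December 30, 2019, which is the date termination becomes effective.

December 30, 2019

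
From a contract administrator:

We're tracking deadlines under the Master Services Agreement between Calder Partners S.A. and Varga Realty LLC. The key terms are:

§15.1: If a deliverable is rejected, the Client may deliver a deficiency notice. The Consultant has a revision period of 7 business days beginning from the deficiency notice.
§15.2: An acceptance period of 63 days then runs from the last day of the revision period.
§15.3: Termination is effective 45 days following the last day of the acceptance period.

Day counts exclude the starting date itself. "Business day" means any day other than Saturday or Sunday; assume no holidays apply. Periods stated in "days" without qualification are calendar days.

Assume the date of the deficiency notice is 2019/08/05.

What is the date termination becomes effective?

The last day of the revision period: counting 7 business days from Monday, 2019/08/05 (Aug 6, Aug 7, Aug 8, Aug 9, Aug 12, Aug 13, Aug 14, skipping weekends) reaches Wednesday, 2019/08/14.
The last day of the acceptance period: 2019/08/14 + 63 days = 2019/10/16.
The date termination becomes effective: 45 calendar days after 2019/10/16 is 2019/11/30.

2019/11/30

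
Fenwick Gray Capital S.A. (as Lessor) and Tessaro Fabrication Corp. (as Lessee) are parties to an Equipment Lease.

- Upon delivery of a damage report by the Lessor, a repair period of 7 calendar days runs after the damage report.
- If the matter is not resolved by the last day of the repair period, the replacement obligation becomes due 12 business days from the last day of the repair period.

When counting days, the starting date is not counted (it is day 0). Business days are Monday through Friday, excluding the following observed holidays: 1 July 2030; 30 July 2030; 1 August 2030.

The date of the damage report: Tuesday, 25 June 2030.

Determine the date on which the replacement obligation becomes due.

The last day of the repair period: 7 calendar days after 25 June 2030 is 2 July 2030.
The date on which the replacement obligation becomes due: 12 business days after Tuesday, 2 July 2030, skipping weekends — Jul 3, Jul 4, Jul 5, Jul 8, …, Jul 16, Jul 17, Jul 18 — lands on Thursday, 18 July 2030.

18 July 2030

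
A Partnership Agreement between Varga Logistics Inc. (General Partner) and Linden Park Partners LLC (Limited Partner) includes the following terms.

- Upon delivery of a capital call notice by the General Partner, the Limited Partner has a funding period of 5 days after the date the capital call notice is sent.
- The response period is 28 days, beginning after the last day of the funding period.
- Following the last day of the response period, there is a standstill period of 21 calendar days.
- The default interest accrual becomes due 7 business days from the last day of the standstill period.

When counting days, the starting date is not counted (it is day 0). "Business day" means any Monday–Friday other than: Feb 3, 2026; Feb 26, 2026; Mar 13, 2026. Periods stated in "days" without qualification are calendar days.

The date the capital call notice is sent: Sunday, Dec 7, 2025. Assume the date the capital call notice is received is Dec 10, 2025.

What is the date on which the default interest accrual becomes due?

Feb 11, 2026

The last day of the funding period: Dec 7, 2025 + 5 days = Dec 12, 2025.
The last day of the response period: 28 calendar days after Dec 12, 2025 is Jan 9, 2026.
Adding 21 calendar days to Jan 9, 2026 gives Jan 30, 2026, which is the last day of the standstill period.
The date on which the default interest accrual becomes due: 7 business days after Friday, Jan 30, 2026, skipping weekends and the listed holiday on Feb 3 — Feb 2, Feb 4, Feb 5, Feb 6, Feb 9, Feb 10, Feb 11 — lands on Wednesday, Feb 11, 2026.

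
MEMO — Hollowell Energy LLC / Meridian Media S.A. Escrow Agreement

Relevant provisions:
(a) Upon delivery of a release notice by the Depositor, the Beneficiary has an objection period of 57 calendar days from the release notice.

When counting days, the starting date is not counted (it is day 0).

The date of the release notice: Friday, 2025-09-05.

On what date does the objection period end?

2025-11-01

Adding 57 calendar days to 2025-09-05 gives 2025-11-01, which is the last day of the objection period.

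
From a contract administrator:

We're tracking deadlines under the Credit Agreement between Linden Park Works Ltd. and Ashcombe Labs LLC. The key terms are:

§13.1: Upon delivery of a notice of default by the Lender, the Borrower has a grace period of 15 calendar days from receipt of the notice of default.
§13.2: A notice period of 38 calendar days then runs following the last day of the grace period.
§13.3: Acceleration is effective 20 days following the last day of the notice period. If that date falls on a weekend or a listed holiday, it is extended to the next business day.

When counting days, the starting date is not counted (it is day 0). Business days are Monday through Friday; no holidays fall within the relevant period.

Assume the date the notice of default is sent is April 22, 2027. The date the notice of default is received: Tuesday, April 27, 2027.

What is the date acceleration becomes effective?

Adding 15 calendar days to April 27, 2027 gives May 12, 2027, which is the last day of the grace period.
The last day of the notice period: 38 calendar days after May 12, 2027 is June 19, 2027.
Adding 20 calendar days to June 19, 2027 gives July 9, 2027, which is the date acceleration becomes effective. July 9, 2027 is a Friday, so no roll-forward applies.

July 9, 2027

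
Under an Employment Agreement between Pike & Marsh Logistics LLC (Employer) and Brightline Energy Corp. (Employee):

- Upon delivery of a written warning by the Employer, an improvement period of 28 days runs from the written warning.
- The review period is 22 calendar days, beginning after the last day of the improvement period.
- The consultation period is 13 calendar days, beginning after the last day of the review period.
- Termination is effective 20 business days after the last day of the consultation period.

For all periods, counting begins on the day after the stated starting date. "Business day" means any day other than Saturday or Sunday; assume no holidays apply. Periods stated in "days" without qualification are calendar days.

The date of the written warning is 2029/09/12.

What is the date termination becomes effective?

2029/12/12

The last day of the improvement period: 28 calendar days after 2029/09/12 is 2029/10/10.
The last day of the review period: 22 calendar days after 2029/10/10 is 2029/11/01.
The last day of the consultation period: 13 calendar days after 2029/11/01 is 2029/11/14.
The date termination becomes effective: 20 business days after Wednesday, 2029/11/14, skipping weekends — Nov 15, Nov 16, Nov 19, Nov 20, …, Dec 10, Dec 11, Dec 12 — lands on Wednesday, 2029/12/12.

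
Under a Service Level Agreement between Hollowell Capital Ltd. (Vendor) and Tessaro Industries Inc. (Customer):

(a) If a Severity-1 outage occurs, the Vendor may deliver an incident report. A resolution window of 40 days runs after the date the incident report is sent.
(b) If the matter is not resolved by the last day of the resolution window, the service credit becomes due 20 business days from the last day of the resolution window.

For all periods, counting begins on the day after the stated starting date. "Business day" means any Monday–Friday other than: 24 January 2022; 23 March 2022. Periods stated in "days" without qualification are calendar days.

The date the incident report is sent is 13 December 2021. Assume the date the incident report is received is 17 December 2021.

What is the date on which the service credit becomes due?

21 February 2022

The last day of the resolution window: 40 calendar days after 13 December 2021 is 22 January 2022.
From Saturday, 22 January 2022, 20 business days (Jan 25, Jan 26, Jan 27, Jan 28, …, Feb 17, Feb 18, Feb 21, skipping weekends and the listed holiday on Jan 24) brings us to Monday, 21 February 2022, which is the date on which the service credit becomes due.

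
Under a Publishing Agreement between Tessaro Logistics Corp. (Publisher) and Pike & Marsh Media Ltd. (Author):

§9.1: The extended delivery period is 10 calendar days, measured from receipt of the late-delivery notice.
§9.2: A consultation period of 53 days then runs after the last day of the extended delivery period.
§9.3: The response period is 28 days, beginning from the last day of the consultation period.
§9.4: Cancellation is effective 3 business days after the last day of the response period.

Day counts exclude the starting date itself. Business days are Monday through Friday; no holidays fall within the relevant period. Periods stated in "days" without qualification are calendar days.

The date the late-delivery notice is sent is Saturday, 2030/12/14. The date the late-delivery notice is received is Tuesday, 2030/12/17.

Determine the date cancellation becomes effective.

2031/03/21

Adding 10 calendar days to 2030/12/17 gives 2030/12/27, which is the last day of the extended delivery period.
The last day of the consultation period: 53 calendar days after 2030/12/27 is 2031/02/18.
The last day of the response period: 28 calendar days after 2031/02/18 is 2031/03/18.
The date cancellation becomes effective: 3 business days after Tuesday, 2031/03/18, skipping weekends — Mar 19, Mar 20, Mar 21 — lands on Friday, 2031/03/21.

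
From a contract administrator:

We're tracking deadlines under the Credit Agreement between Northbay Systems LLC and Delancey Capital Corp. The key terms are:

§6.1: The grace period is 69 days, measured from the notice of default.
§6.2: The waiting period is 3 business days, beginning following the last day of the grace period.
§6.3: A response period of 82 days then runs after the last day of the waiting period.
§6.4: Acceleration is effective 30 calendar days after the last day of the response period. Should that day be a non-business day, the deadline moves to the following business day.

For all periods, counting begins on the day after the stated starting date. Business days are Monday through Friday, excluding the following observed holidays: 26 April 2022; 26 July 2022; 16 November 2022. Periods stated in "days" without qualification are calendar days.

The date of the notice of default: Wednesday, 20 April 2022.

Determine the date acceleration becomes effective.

The last day of the grace period: 69 calendar days after 20 April 2022 is 28 June 2022.
The last day of the waiting period: 3 business days after Tuesday, 28 June 2022, skipping weekends — Jun 29, Jun 30, Jul 1 — lands on Friday, 1 July 2022.
Adding 82 calendar days to 1 July 2022 gives 21 September 2022, which is the last day of the response period.
The date acceleration becomes effective: 21 September 2022 + 30 days = 21 October 2022. 21 October 2022 is a Friday and is not a listed holiday, so no roll-forward applies.

21 October 2022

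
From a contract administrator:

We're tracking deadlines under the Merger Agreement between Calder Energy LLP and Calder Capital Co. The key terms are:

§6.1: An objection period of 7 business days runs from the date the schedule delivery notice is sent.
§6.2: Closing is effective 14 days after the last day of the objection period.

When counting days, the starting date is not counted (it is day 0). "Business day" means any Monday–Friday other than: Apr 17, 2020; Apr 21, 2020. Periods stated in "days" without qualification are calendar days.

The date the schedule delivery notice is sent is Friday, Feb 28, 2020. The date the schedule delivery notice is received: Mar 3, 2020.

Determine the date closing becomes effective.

Mar 24, 2020

The last day of the objection period: counting 7 business days from Friday, Feb 28, 2020 (Mar 2, Mar 3, Mar 4, Mar 5, Mar 6, Mar 9, Mar 10, skipping weekends) reaches Tuesday, Mar 10, 2020.
Adding 14 calendar days to Mar 10, 2020 gives Mar 24, 2020, which is the date closing becomes effective.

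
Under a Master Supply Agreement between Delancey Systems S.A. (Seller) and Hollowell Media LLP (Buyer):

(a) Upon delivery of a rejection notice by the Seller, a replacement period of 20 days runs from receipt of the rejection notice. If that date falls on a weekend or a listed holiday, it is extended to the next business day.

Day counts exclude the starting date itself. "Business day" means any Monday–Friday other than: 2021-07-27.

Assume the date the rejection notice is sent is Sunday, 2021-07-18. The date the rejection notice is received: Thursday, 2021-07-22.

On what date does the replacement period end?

2021-08-11

The last day of the replacement period: 20 calendar days after 2021-07-22 is 2021-08-11. 2021-08-11 is a Wednesday and is not a listed holiday, so no roll-forward applies.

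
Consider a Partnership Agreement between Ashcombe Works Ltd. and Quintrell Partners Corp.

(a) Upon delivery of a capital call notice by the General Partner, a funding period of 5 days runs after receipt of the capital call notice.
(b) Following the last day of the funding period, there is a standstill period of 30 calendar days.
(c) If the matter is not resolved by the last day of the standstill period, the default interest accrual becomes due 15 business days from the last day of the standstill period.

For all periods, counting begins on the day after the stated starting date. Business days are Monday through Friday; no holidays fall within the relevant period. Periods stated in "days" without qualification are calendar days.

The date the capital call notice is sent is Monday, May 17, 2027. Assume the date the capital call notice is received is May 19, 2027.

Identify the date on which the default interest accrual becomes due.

The last day of the funding period: 5 calendar days after May 19, 2027 is May 24, 2027.
The last day of the standstill period: 30 calendar days after May 24, 2027 is Jun 23, 2027.
The date on which the default interest accrual becomes due: 15 business days after Wednesday, Jun 23, 2027, skipping weekends — Jun 24, Jun 25, Jun 28, Jun 29, …, Jul 12, Jul 13, Jul 14 — lands on Wednesday, Jul 14, 2027.

Jul 14, 2027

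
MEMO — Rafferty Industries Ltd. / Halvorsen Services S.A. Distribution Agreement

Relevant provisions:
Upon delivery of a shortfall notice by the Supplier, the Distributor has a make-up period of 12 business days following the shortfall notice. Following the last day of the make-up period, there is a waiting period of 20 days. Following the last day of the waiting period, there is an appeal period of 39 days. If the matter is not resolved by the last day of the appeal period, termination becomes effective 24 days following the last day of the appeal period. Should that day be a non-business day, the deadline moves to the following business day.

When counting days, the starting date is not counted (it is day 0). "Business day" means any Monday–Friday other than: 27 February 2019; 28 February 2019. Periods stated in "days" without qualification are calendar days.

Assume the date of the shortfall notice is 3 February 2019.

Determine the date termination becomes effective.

13 May 2019

The last day of the make-up period: 12 business days after Sunday, 3 February 2019, skipping weekends — Feb 4, Feb 5, Feb 6, Feb 7, …, Feb 15, Feb 18, Feb 19 — lands on Tuesday, 19 February 2019.
Adding 20 calendar days to 19 February 2019 gives 11 March 2019, which is the last day of the waiting period.
The last day of the appeal period: 11 March 2019 + 39 days = 19 April 2019.
The date termination becomes effective: 24 calendar days after 19 April 2019 is 13 May 2019. 13 May 2019 is a Monday and is not a listed holiday, so no roll-forward applies.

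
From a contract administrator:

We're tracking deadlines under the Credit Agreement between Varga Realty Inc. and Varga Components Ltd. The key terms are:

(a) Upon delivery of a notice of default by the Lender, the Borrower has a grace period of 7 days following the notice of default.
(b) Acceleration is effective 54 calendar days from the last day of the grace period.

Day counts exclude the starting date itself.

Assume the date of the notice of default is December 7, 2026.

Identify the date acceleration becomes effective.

February 6, 2027

The last day of the grace period: 7 calendar days after December 7, 2026 is December 14, 2026.
The date acceleration becomes effective: 54 calendar days after December 14, 2026 is February 6, 2027.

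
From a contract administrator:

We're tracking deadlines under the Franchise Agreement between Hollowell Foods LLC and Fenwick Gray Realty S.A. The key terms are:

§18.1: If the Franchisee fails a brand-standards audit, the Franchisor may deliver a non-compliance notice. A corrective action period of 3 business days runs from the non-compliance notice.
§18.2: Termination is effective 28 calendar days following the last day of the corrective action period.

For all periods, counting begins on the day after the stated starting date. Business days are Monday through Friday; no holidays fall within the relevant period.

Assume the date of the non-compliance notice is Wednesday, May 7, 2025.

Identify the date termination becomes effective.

From Wednesday, May 7, 2025, 3 business days (May 8, May 9, May 12, skipping weekends) brings us to Monday, May 12, 2025, which is the last day of the corrective action period.
The date termination becomes effective: 28 calendar days after May 12, 2025 is June 9, 2025.

June 9, 2025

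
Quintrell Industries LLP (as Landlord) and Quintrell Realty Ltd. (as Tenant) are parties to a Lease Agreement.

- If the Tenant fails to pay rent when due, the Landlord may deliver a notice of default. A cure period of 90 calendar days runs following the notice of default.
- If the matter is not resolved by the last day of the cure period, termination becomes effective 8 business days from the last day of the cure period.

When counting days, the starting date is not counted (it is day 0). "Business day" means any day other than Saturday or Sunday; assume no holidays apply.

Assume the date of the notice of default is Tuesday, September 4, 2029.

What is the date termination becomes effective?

December 13, 2029

Adding 90 calendar days to September 4, 2029 gives December 3, 2029, which is the last day of the cure period.
From Monday, December 3, 2029, 8 business days (Dec 4, Dec 5, Dec 6, Dec 7, Dec 10, Dec 11, Dec 12, Dec 13, skipping weekends) brings us to Thursday, December 13, 2029, which is the date termination becomes effective.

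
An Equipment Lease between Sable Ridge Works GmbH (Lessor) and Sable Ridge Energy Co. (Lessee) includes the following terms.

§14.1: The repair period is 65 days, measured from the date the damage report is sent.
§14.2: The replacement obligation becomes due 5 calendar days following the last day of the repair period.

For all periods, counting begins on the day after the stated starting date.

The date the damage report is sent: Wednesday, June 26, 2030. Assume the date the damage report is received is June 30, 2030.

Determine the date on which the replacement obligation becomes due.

September 4, 2030

Adding 65 calendar days to June 26, 2030 gives August 30, 2030, which is the last day of the repair period.
Adding 5 calendar days to August 30, 2030 gives September 4, 2030, which is the date on which the replacement obligation becomes due.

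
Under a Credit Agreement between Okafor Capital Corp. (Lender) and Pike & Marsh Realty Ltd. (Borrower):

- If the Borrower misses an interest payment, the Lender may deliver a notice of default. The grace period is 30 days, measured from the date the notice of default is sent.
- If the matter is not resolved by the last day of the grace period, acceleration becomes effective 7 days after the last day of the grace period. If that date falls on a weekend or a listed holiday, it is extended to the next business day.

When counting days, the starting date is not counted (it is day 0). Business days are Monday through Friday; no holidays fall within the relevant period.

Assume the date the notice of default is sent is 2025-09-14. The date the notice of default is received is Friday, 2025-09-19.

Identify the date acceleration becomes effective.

2025-10-21

The last day of the grace period: 30 calendar days after 2025-09-14 is 2025-10-14.
The date acceleration becomes effective: 7 calendar days after 2025-10-14 is 2025-10-21. 2025-10-21 is a Tuesday, so no roll-forward applies.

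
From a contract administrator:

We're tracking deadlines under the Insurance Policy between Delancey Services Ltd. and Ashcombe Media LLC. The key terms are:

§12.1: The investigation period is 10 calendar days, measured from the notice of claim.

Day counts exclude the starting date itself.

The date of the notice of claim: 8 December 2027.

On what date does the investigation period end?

18 December 2027

The last day of the investigation period: 8 December 2027 + 10 days = 18 December 2027.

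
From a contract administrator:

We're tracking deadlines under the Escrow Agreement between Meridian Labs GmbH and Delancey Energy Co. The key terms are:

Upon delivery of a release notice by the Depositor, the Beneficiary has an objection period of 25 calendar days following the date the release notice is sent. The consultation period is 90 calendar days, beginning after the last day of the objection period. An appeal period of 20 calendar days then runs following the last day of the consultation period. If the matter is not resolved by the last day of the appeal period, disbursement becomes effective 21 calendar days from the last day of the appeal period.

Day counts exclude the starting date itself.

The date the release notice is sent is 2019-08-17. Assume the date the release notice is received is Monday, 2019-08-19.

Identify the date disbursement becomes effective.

Adding 25 calendar days to 2019-08-17 gives 2019-09-11, which is the last day of the objection period.
Adding 90 calendar days to 2019-09-11 gives 2019-12-10, which is the last day of the consultation period.
The last day of the appeal period: 2019-12-10 + 20 days = 2019-12-30.
The date disbursement becomes effective: 21 calendar days after 2019-12-30 is 2020-01-20.

2020-01-20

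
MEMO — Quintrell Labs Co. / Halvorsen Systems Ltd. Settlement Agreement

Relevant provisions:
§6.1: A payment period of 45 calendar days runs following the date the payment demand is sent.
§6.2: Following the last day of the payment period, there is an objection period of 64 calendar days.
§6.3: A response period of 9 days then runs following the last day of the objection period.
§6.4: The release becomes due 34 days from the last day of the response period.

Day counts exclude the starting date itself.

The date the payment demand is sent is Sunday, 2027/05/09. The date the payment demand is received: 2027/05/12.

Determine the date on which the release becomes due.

The last day of the payment period: 45 calendar days after 2027/05/09 is 2027/06/23.
Adding 64 calendar days to 2027/06/23 gives 2027/08/26, which is the last day of the objection period.
Adding 9 calendar days to 2027/08/26 gives 2027/09/04, which is the last day of the response period.
Adding 34 calendar days to 2027/09/04 gives 2027/10/08, which is the date on which the release becomes due.

2027/10/08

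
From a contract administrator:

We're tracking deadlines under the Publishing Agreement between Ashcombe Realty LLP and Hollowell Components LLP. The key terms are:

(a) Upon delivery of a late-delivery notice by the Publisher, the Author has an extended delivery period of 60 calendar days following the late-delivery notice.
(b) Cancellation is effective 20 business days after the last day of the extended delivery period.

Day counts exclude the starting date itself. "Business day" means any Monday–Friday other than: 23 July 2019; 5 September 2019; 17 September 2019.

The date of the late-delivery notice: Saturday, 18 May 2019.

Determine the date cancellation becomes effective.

Adding 60 calendar days to 18 May 2019 gives 17 July 2019, which is the last day of the extended delivery period.
The date cancellation becomes effective: 20 business days after Wednesday, 17 July 2019, skipping weekends and the listed holiday on Jul 23 — Jul 18, Jul 19, Jul 22, Jul 24, …, Aug 13, Aug 14, Aug 15 — lands on Thursday, 15 August 2019.

15 August 2019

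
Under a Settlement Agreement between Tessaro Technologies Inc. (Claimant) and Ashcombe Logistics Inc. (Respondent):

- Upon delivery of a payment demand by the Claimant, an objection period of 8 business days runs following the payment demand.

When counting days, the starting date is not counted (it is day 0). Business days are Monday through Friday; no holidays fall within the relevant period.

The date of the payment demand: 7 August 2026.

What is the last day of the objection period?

The last day of the objection period: 8 business days after Friday, 7 August 2026, skipping weekends — Aug 10, Aug 11, Aug 12, Aug 13, Aug 14, Aug 17, Aug 18, Aug 19 — lands on Wednesday, 19 August 2026.

19 August 2026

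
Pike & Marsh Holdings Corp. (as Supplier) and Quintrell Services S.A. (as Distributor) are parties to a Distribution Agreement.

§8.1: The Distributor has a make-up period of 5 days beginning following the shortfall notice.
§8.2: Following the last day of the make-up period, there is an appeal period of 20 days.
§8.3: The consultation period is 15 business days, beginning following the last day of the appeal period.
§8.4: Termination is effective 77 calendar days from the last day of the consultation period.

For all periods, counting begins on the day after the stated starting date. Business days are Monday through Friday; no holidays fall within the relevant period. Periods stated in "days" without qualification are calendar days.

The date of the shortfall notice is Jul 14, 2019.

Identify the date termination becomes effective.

Adding 5 calendar days to Jul 14, 2019 gives Jul 19, 2019, which is the last day of the make-up period.
Adding 20 calendar days to Jul 19, 2019 gives Aug 8, 2019, which is the last day of the appeal period.
The last day of the consultation period: counting 15 business days from Thursday, Aug 8, 2019 (Aug 9, Aug 12, Aug 13, Aug 14, …, Aug 27, Aug 28, Aug 29, skipping weekends) reaches Thursday, Aug 29, 2019.
Adding 77 calendar days to Aug 29, 2019 gives Nov 14, 2019, which is the date termination becomes effective.

Nov 14, 2019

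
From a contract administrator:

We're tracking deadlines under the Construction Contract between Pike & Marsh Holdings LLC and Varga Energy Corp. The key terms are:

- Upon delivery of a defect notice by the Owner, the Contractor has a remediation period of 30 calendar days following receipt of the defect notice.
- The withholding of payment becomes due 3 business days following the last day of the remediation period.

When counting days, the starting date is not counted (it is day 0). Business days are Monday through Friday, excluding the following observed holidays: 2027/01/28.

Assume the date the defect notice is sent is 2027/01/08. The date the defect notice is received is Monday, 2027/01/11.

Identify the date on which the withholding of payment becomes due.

Adding 30 calendar days to 2027/01/11 gives 2027/02/10, which is the last day of the remediation period.
The date on which the withholding of payment becomes due: counting 3 business days from Wednesday, 2027/02/10 (Feb 11, Feb 12, Feb 15, skipping weekends) reaches Monday, 2027/02/15.

2027/02/15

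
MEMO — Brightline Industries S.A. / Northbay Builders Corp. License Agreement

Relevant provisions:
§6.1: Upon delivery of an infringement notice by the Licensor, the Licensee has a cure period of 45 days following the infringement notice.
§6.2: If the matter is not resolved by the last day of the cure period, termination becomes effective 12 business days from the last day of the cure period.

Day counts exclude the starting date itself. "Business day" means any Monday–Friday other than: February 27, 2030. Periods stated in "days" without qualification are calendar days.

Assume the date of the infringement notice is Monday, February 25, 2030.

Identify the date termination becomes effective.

April 29, 2030

Adding 45 calendar days to February 25, 2030 gives April 11, 2030, which is the last day of the cure period.
The date termination becomes effective: 12 business days after Thursday, April 11, 2030, skipping weekends — Apr 12, Apr 15, Apr 16, Apr 17, …, Apr 25, Apr 26, Apr 29 — lands on Monday, April 29, 2030.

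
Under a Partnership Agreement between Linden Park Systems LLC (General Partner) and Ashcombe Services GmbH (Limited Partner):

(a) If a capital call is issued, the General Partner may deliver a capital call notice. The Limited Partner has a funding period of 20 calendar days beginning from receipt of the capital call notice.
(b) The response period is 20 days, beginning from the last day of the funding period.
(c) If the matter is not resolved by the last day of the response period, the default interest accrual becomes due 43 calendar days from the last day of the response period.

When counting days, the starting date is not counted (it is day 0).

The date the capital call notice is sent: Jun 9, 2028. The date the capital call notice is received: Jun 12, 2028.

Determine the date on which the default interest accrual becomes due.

The last day of the funding period: 20 calendar days after Jun 12, 2028 is Jul 2, 2028.
The last day of the response period: 20 calendar days after Jul 2, 2028 is Jul 22, 2028.
The date on which the default interest accrual becomes due: Jul 22, 2028 + 43 days = Sep 3, 2028.

Sep 3, 2028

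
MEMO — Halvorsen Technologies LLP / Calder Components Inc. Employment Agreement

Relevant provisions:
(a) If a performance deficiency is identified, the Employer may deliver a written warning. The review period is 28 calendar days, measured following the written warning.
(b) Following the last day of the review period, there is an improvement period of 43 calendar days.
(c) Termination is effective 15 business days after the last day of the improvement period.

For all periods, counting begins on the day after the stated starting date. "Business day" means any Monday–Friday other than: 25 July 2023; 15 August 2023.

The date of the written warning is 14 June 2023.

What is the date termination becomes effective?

The last day of the review period: 28 calendar days after 14 June 2023 is 12 July 2023.
The last day of the improvement period: 43 calendar days after 12 July 2023 is 24 August 2023.
The date termination becomes effective: 15 business days after Thursday, 24 August 2023, skipping weekends — Aug 25, Aug 28, Aug 29, Aug 30, …, Sep 12, Sep 13, Sep 14 — lands on Thursday, 14 September 2023.

14 September 2023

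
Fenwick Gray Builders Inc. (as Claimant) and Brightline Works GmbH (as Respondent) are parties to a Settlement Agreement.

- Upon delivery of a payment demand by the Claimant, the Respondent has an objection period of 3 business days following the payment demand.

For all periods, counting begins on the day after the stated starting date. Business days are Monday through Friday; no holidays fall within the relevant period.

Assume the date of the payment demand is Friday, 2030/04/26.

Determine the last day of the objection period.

2030/05/01

From Friday, 2030/04/26, 3 business days (Apr 29, Apr 30, May 1, skipping weekends) brings us to Wednesday, 2030/05/01, which is the last day of the objection period.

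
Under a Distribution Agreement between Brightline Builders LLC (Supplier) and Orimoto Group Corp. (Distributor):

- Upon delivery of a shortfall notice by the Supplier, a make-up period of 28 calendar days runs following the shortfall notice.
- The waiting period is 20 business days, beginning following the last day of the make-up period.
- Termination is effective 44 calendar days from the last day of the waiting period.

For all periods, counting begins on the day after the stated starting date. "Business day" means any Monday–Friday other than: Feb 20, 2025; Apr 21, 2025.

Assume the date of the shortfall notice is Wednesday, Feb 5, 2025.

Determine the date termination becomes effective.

The last day of the make-up period: 28 calendar days after Feb 5, 2025 is Mar 5, 2025.
The last day of the waiting period: 20 business days after Wednesday, Mar 5, 2025, skipping weekends — Mar 6, Mar 7, Mar 10, Mar 11, …, Mar 31, Apr 1, Apr 2 — lands on Wednesday, Apr 2, 2025.
The date termination becomes effective: Apr 2, 2025 + 44 days = May 16, 2025.

May 16, 2025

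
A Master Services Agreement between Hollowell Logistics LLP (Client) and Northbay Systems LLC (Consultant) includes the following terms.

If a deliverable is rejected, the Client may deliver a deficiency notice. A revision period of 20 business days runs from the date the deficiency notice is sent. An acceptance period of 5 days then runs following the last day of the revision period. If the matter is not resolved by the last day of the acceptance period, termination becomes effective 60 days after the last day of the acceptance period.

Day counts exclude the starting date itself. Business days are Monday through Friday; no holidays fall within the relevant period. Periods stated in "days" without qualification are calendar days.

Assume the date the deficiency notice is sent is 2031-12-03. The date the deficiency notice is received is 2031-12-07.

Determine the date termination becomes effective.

2032-03-05

The last day of the revision period: counting 20 business days from Wednesday, 2031-12-03 (Dec 4, Dec 5, Dec 8, Dec 9, …, Dec 29, Dec 30, Dec 31, skipping weekends) reaches Wednesday, 2031-12-31.
The last day of the acceptance period: 2031-12-31 + 5 days = 2032-01-05.
The date termination becomes effective: 60 calendar days after 2032-01-05 is 2032-03-05.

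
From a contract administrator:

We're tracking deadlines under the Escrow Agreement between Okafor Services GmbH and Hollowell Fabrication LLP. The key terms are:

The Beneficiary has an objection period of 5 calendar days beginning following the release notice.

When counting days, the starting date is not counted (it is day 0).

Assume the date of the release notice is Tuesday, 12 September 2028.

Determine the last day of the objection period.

Adding 5 calendar days to 12 September 2028 gives 17 September 2028, which is the last day of the objection period.

17 September 2028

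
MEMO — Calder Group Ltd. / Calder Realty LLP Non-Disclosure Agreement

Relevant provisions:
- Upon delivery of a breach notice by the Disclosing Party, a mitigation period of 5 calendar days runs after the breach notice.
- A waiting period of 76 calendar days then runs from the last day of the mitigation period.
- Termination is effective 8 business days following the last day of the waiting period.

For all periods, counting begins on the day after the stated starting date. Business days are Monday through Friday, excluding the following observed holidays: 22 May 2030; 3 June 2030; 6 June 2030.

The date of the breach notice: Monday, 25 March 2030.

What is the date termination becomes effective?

26 June 2030

The last day of the mitigation period: 5 calendar days after 25 March 2030 is 30 March 2030.
The last day of the waiting period: 30 March 2030 + 76 days = 14 June 2030.
The date termination becomes effective: counting 8 business days from Friday, 14 June 2030 (Jun 17, Jun 18, Jun 19, Jun 20, Jun 21, Jun 24, Jun 25, Jun 26, skipping weekends) reaches Wednesday, 26 June 2030.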